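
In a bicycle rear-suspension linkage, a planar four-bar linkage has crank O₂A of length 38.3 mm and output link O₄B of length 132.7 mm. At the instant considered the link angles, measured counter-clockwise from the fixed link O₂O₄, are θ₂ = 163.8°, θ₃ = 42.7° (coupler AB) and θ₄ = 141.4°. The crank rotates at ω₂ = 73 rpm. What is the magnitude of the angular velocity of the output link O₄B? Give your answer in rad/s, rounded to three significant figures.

ω₂ = 7.645 rad/s (from 73 rpm).
Differentiating the loop-closure r₂e^{iθ₂}+r₃e^{iθ₃}=r₁+r₄e^{iθ₄} gives r₂ω₂e^{iθ₂}+r₃ω₃e^{iθ₃}=r₄ω₄e^{iθ₄}.
Eliminating the other unknown: ω₄ = r₂ω₂ sin(θ₂−θ₃) / [r₄ sin(θ₄−θ₃)].
Numerator sine = +0.85627; denominator sine = +0.98849.
Result = 0.0383·7.645·(+0.85627) / (0.1327·(+0.98849)) = +1.9112 rad/s; magnitude 1.9112 rad/s.

1.91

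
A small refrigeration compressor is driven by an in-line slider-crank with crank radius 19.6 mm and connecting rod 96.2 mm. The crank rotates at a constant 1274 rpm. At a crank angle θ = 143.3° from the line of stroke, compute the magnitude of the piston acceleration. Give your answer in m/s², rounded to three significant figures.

259

ω = 2π·1274/60 = 133.4 rad/s
x(θ) = r cosθ + √(L² − r² sin²θ); with ω constant, a = ω²·d²x/dθ².
d²x/dθ² = −r cosθ − r²(cos2θ)/√u − r⁴ sin²2θ/(4u^{3/2}),  u = L² − r² sin²θ = 0.00911724 m².
Substituting r = 0.0196 m, L = 0.0962 m, θ = 143.3°: d²x/dθ² = +0.014526 m.
a = ω²·d²x/dθ² = (133.4)²·(+0.014526) = +258.56 m/s²;  |a| = 258.56 m/s².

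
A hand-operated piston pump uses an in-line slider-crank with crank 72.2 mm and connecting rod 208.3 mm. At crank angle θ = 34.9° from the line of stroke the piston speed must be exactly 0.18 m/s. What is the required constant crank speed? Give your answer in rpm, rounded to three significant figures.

For an in-line slider-crank, |v_piston| = rω|sinθ|·[1 + r cosθ/√(L² − r² sin²θ)].
With r = 0.0722 m, L = 0.2083 m, θ = 34.9°: the bracketed kinematic factor |dx/dθ| = 0.05329 m.
ω = v/|dx/dθ| = 0.18/0.05329 = 3.3777 rad/s.
N = 60ω/(2π) = 32.255 rpm.

32.3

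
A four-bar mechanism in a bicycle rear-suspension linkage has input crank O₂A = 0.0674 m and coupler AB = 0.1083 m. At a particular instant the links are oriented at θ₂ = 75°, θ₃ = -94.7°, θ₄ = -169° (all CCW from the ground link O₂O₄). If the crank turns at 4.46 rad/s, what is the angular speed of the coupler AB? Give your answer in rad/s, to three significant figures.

2.59

ω₂ = 4.46 rad/s
Differentiating the loop-closure r₂e^{iθ₂}+r₃e^{iθ₃}=r₁+r₄e^{iθ₄} gives r₂ω₂e^{iθ₂}+r₃ω₃e^{iθ₃}=r₄ω₄e^{iθ₄}.
Eliminating the other unknown: ω₃ = r₂ω₂ sin(θ₄−θ₂) / [r₃ sin(θ₃−θ₄)].
Numerator sine = +0.89879; denominator sine = +0.96269.
Result = 0.0674·4.46·(+0.89879) / (0.1083·(+0.96269)) = +2.5914 rad/s; magnitude 2.5914 rad/s.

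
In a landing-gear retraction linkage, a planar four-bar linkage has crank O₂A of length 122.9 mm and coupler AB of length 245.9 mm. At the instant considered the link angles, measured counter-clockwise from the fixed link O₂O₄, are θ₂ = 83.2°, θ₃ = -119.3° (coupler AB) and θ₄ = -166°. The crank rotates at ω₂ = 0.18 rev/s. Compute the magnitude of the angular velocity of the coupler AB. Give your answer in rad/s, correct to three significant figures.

0.726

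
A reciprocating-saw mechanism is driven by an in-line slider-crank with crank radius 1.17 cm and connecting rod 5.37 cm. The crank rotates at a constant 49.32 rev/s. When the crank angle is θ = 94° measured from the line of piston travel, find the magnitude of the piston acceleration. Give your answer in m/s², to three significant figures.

327

ω = 2π·49.3 = 309.9 rad/s
x(θ) = r cosθ + √(L² − r² sin²θ); with ω constant, a = ω²·d²x/dθ².
d²x/dθ² = −r cosθ − r²(cos2θ)/√u − r⁴ sin²2θ/(4u^{3/2}),  u = L² − r² sin²θ = 0.00274747 m².
Substituting r = 0.0117 m, L = 0.0537 m, θ = 94°: d²x/dθ² = +0.0034017 m.
a = ω²·d²x/dθ² = (309.9)²·(+0.0034017) = +326.66 m/s²;  |a| = 326.66 m/s².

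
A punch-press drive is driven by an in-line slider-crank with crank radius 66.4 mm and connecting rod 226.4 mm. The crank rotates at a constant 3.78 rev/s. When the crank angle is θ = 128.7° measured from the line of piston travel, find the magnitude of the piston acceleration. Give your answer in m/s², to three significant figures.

ω = 2π·3.78 = 23.75 rad/s
x(θ) = r cosθ + √(L² − r² sin²θ); with ω constant, a = ω²·d²x/dθ².
d²x/dθ² = −r cosθ − r²(cos2θ)/√u − r⁴ sin²2θ/(4u^{3/2}),  u = L² − r² sin²θ = 0.0485716 m².
Substituting r = 0.0664 m, L = 0.2264 m, θ = 128.7°: d²x/dθ² = +0.045448 m.
a = ω²·d²x/dθ² = (23.75)²·(+0.045448) = +25.636 m/s²;  |a| = 25.636 m/s².

25.6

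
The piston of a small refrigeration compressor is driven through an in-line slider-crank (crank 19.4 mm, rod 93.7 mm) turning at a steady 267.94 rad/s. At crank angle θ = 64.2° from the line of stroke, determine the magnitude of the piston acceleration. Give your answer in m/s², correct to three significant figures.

ω = 267.9 rad/s
x(θ) = r cosθ + √(L² − r² sin²θ); with ω constant, a = ω²·d²x/dθ².
d²x/dθ² = −r cosθ − r²(cos2θ)/√u − r⁴ sin²2θ/(4u^{3/2}),  u = L² − r² sin²θ = 0.00847462 m².
Substituting r = 0.0194 m, L = 0.0937 m, θ = 64.2°: d²x/dθ² = -0.0059319 m.
a = ω²·d²x/dθ² = (267.9)²·(-0.0059319) = -425.86 m/s²;  |a| = 425.86 m/s².

426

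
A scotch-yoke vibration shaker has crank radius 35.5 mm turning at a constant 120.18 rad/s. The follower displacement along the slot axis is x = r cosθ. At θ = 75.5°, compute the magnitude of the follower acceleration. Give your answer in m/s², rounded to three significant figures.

ω = 120.2 rad/s
x = r cosθ ⇒ ẍ = −rω² cosθ (ω constant).
|a| = rω²|cosθ| = 0.0355·(120.2)²·|cos 75.5°| = 128.38 m/s².

128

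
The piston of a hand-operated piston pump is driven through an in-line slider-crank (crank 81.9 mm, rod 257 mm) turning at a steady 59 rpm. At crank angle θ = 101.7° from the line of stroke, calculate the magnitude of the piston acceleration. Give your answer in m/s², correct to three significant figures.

ω = 2π·59/60 = 6.178 rad/s
x(θ) = r cosθ + √(L² − r² sin²θ); with ω constant, a = ω²·d²x/dθ².
d²x/dθ² = −r cosθ − r²(cos2θ)/√u − r⁴ sin²2θ/(4u^{3/2}),  u = L² − r² sin²θ = 0.0596172 m².
Substituting r = 0.0819 m, L = 0.257 m, θ = 101.7°: d²x/dθ² = +0.041698 m.
a = ω²·d²x/dθ² = (6.178)²·(+0.041698) = +1.5918 m/s²;  |a| = 1.5918 m/s².

1.59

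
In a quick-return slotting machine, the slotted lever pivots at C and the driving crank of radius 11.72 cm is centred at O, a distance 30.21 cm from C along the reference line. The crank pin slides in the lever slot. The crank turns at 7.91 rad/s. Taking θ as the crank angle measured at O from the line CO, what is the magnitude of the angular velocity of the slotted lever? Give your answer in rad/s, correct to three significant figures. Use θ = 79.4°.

ω = 7.91 rad/s
Crank pin A relative to C: A = (d + r cosθ, r sinθ); lever angle φ = atan2(r sinθ, d + r cosθ).
Differentiating tanφ: φ̇ = rω(d cosθ + r)/(d² + r² + 2dr cosθ).
d² + r² + 2dr cosθ = |CA|² = 0.118026 m²;  d cosθ + r = +0.17277 m.
|ω_lever| = |0.1172·7.91·+0.17277| / 0.118026 = 1.3571 rad/s.

1.36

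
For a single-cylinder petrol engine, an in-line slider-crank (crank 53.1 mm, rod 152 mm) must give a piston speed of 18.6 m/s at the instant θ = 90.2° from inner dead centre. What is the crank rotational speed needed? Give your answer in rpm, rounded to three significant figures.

For an in-line slider-crank, |v_piston| = rω|sinθ|·[1 + r cosθ/√(L² − r² sin²θ)].
With r = 0.0531 m, L = 0.152 m, θ = 90.2°: the bracketed kinematic factor |dx/dθ| = 0.053031 m.
ω = v/|dx/dθ| = 18.6/0.053031 = 350.74 rad/s.
N = 60ω/(2π) = 3349.3 rpm.

3350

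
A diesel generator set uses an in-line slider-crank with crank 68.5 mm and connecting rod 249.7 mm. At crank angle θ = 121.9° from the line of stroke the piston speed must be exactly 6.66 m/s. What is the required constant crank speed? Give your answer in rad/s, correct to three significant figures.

135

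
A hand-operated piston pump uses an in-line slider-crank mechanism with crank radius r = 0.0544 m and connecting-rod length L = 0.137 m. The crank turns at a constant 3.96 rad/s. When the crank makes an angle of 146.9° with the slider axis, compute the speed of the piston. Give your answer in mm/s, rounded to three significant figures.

ω = 3.96 rad/s
For an in-line slider-crank, x = r cosθ + √(L² − r² sin²θ), so v = −rω sinθ·[1 + r cosθ/√(L² − r² sin²θ)].
With r = 0.0544 m, L = 0.137 m, θ = 146.9°: √(L² − r² sin²θ) = 0.13374 m.
v = −0.0544·3.96·0.54610·[1 + 0.0544·-0.83772/0.13374] = -0.077557 m/s.
|v| = 0.077557 m/s = 77.557 mm/s.

77.6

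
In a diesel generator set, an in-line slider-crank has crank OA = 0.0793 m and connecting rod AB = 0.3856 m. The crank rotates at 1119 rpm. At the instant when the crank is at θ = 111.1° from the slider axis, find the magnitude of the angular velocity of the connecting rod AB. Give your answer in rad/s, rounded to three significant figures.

ω = 117.2 rad/s (converted from 1119 rpm).
The rod makes angle φ with the slider axis where L sinφ = r sinθ; differentiating, L cosφ·φ̇ = r ω cosθ.
L cosφ = √(L² − r² sin²θ) = 0.37844 m.
|ω_rod| = r ω |cosθ| / √(L² − r² sin²θ) = 0.0793·117.2·0.36000/0.37844 = 8.8397 rad/s.

8.84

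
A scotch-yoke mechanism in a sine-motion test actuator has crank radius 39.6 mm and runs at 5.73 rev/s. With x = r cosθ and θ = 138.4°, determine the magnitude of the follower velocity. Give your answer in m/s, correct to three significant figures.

0.947

ω = 36 rad/s (from 5.73 rev/s).
x = r cosθ ⇒ ẋ = −rω sinθ.
|v| = rω|sinθ| = 0.0396·36·|sin 138.4°| = 0.94656 m/s.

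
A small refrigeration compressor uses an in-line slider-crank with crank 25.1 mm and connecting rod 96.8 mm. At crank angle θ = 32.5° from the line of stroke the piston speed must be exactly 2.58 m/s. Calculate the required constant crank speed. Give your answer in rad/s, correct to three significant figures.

157

For an in-line slider-crank, |v_piston| = rω|sinθ|·[1 + r cosθ/√(L² − r² sin²θ)].
With r = 0.0251 m, L = 0.0968 m, θ = 32.5°: the bracketed kinematic factor |dx/dθ| = 0.016465 m.
ω = v/|dx/dθ| = 2.58/0.016465 = 156.7 rad/s.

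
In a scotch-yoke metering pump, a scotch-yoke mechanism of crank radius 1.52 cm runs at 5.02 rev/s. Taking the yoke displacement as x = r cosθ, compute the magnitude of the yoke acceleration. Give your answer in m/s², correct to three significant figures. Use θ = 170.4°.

ω = 31.54 rad/s (from 5.02 rev/s).
x = r cosθ ⇒ ẍ = −rω² cosθ (ω constant).
|a| = rω²|cosθ| = 0.0152·(31.54)²·|cos 170.4°| = 14.91 m/s².

14.9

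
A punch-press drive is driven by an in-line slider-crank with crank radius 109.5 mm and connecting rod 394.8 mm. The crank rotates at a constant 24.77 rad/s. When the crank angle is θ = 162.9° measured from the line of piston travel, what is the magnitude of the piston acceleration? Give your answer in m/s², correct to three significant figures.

ω = 24.77 rad/s
x(θ) = r cosθ + √(L² − r² sin²θ); with ω constant, a = ω²·d²x/dθ².
d²x/dθ² = −r cosθ − r²(cos2θ)/√u − r⁴ sin²2θ/(4u^{3/2}),  u = L² − r² sin²θ = 0.15483 m².
Substituting r = 0.1095 m, L = 0.3948 m, θ = 162.9°: d²x/dθ² = +0.07927 m.
a = ω²·d²x/dθ² = (24.77)²·(+0.07927) = +48.636 m/s²;  |a| = 48.636 m/s².

48.6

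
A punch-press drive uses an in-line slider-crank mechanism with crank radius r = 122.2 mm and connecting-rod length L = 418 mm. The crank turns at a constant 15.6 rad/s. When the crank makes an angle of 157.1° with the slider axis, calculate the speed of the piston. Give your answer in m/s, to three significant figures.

ω = 15.6 rad/s
For an in-line slider-crank, x = r cosθ + √(L² − r² sin²θ), so v = −rω sinθ·[1 + r cosθ/√(L² − r² sin²θ)].
With r = 0.1222 m, L = 0.418 m, θ = 157.1°: √(L² − r² sin²θ) = 0.41529 m.
v = −0.1222·15.6·0.38912·[1 + 0.1222·-0.92119/0.41529] = -0.54072 m/s.
|v| = 0.54072 m/s.

0.541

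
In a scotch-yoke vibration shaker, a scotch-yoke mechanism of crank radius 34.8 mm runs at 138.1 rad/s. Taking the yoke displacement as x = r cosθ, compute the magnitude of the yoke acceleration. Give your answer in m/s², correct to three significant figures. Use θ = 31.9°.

ω = 138.1 rad/s
x = r cosθ ⇒ ẍ = −rω² cosθ (ω constant).
|a| = rω²|cosθ| = 0.0348·(138.1)²·|cos 31.9°| = 563.46 m/s².

563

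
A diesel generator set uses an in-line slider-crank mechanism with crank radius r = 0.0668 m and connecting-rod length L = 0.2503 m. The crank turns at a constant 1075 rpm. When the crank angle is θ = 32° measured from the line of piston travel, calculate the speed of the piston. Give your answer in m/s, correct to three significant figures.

ω = 2π·1075/60 = 112.6 rad/s
For an in-line slider-crank, x = r cosθ + √(L² − r² sin²θ), so v = −rω sinθ·[1 + r cosθ/√(L² − r² sin²θ)].
With r = 0.0668 m, L = 0.2503 m, θ = 32°: √(L² − r² sin²θ) = 0.24778 m.
v = −0.0668·112.6·0.52992·[1 + 0.0668·0.84805/0.24778] = -4.896 m/s.
|v| = 4.896 m/s.

4.90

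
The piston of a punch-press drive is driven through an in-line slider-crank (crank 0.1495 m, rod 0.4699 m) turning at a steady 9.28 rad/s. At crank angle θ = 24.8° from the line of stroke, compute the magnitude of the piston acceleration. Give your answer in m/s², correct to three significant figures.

ω = 9.28 rad/s
x(θ) = r cosθ + √(L² − r² sin²θ); with ω constant, a = ω²·d²x/dθ².
d²x/dθ² = −r cosθ − r²(cos2θ)/√u − r⁴ sin²2θ/(4u^{3/2}),  u = L² − r² sin²θ = 0.216874 m².
Substituting r = 0.1495 m, L = 0.4699 m, θ = 24.8°: d²x/dθ² = -0.16754 m.
a = ω²·d²x/dθ² = (9.28)²·(-0.16754) = -14.428 m/s²;  |a| = 14.428 m/s².

14.4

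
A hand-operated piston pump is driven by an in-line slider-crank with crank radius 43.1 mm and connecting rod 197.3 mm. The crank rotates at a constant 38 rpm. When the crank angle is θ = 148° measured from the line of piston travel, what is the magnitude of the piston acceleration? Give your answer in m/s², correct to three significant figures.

ω = 2π·38/60 = 3.979 rad/s
x(θ) = r cosθ + √(L² − r² sin²θ); with ω constant, a = ω²·d²x/dθ².
d²x/dθ² = −r cosθ − r²(cos2θ)/√u − r⁴ sin²2θ/(4u^{3/2}),  u = L² − r² sin²θ = 0.0384056 m².
Substituting r = 0.0431 m, L = 0.1973 m, θ = 148°: d²x/dθ² = +0.032303 m.
a = ω²·d²x/dθ² = (3.979)²·(+0.032303) = +0.51153 m/s²;  |a| = 0.51153 m/s².

0.512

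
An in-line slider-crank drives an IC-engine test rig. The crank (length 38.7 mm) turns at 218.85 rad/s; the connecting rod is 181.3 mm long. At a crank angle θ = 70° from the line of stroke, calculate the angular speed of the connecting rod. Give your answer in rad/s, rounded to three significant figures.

16.3

ω = 218.8 rad/s
The rod makes angle φ with the slider axis where L sinφ = r sinθ; differentiating, L cosφ·φ̇ = r ω cosθ.
L cosφ = √(L² − r² sin²θ) = 0.17762 m.
|ω_rod| = r ω |cosθ| / √(L² − r² sin²θ) = 0.0387·218.8·0.34202/0.17762 = 16.309 rad/s.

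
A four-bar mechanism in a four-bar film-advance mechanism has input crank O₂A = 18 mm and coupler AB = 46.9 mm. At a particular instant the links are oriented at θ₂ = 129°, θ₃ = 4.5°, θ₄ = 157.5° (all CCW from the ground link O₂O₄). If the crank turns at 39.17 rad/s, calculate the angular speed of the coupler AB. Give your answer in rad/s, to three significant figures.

ω₂ = 39.17 rad/s
Differentiating the loop-closure r₂e^{iθ₂}+r₃e^{iθ₃}=r₁+r₄e^{iθ₄} gives r₂ω₂e^{iθ₂}+r₃ω₃e^{iθ₃}=r₄ω₄e^{iθ₄}.
Eliminating the other unknown: ω₃ = r₂ω₂ sin(θ₄−θ₂) / [r₃ sin(θ₃−θ₄)].
Numerator sine = +0.47716; denominator sine = -0.45399.
Result = 0.018·39.17·(+0.47716) / (0.0469·(-0.45399)) = -15.8 rad/s; magnitude 15.8 rad/s.

15.8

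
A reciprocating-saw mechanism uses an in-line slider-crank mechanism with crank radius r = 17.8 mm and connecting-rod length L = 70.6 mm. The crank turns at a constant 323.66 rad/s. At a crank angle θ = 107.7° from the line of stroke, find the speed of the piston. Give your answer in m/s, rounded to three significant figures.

5.06

ω = 323.7 rad/s
For an in-line slider-crank, x = r cosθ + √(L² − r² sin²θ), so v = −rω sinθ·[1 + r cosθ/√(L² − r² sin²θ)].
With r = 0.0178 m, L = 0.0706 m, θ = 107.7°: √(L² − r² sin²θ) = 0.068533 m.
v = −0.0178·323.7·0.95266·[1 + 0.0178·-0.30403/0.068533] = -5.055 m/s.
|v| = 5.055 m/s.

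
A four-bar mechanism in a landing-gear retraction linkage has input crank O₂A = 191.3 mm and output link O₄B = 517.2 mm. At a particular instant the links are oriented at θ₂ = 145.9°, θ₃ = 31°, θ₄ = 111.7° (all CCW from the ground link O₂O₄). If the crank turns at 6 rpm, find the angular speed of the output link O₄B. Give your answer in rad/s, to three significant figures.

0.214

ω₂ = 0.6283 rad/s (from 6 rpm).
Differentiating the loop-closure r₂e^{iθ₂}+r₃e^{iθ₃}=r₁+r₄e^{iθ₄} gives r₂ω₂e^{iθ₂}+r₃ω₃e^{iθ₃}=r₄ω₄e^{iθ₄}.
Eliminating the other unknown: ω₄ = r₂ω₂ sin(θ₂−θ₃) / [r₄ sin(θ₄−θ₃)].
Numerator sine = +0.90704; denominator sine = +0.98686.
Result = 0.1913·0.6283·(+0.90704) / (0.5172·(+0.98686)) = +0.2136 rad/s; magnitude 0.2136 rad/s.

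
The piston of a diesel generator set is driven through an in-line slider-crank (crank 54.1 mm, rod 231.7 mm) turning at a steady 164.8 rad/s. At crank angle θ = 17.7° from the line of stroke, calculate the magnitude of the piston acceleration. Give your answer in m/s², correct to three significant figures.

1680

ω = 164.8 rad/s
x(θ) = r cosθ + √(L² − r² sin²θ); with ω constant, a = ω²·d²x/dθ².
d²x/dθ² = −r cosθ − r²(cos2θ)/√u − r⁴ sin²2θ/(4u^{3/2}),  u = L² − r² sin²θ = 0.0534143 m².
Substituting r = 0.0541 m, L = 0.2317 m, θ = 17.7°: d²x/dθ² = -0.06192 m.
a = ω²·d²x/dθ² = (164.8)²·(-0.06192) = -1681.7 m/s²;  |a| = 1681.7 m/s².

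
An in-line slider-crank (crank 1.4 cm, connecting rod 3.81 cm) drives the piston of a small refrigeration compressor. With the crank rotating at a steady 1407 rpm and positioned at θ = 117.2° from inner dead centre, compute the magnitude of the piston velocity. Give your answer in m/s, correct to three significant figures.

1.51

ω = 2π·1407/60 = 147.3 rad/s
For an in-line slider-crank, x = r cosθ + √(L² − r² sin²θ), so v = −rω sinθ·[1 + r cosθ/√(L² − r² sin²θ)].
With r = 0.014 m, L = 0.0381 m, θ = 117.2°: √(L² − r² sin²θ) = 0.036008 m.
v = −0.014·147.3·0.88942·[1 + 0.014·-0.45710/0.036008] = -1.5086 m/s.
|v| = 1.5086 m/s.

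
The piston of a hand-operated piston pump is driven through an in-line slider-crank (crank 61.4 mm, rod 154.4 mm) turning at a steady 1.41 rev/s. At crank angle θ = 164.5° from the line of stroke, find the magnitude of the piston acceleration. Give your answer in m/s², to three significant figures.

ω = 2π·1.41 = 8.859 rad/s
x(θ) = r cosθ + √(L² − r² sin²θ); with ω constant, a = ω²·d²x/dθ².
d²x/dθ² = −r cosθ − r²(cos2θ)/√u − r⁴ sin²2θ/(4u^{3/2}),  u = L² − r² sin²θ = 0.0235701 m².
Substituting r = 0.0614 m, L = 0.1544 m, θ = 164.5°: d²x/dθ² = +0.037858 m.
a = ω²·d²x/dθ² = (8.859)²·(+0.037858) = +2.9714 m/s²;  |a| = 2.9714 m/s².

2.97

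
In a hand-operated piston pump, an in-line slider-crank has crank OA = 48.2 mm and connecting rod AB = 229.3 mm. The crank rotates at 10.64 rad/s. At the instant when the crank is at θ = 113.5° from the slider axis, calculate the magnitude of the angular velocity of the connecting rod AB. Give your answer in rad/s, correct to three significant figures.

0.909

ω = 10.64 rad/s
The rod makes angle φ with the slider axis where L sinφ = r sinθ; differentiating, L cosφ·φ̇ = r ω cosθ.
L cosφ = √(L² − r² sin²θ) = 0.225 m.
|ω_rod| = r ω |cosθ| / √(L² − r² sin²θ) = 0.0482·10.64·0.39875/0.225 = 0.90888 rad/s.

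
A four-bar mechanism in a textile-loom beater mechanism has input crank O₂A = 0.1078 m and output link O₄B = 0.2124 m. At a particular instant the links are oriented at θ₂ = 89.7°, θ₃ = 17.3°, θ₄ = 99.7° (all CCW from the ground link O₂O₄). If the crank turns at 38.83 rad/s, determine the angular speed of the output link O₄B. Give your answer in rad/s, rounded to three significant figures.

ω₂ = 38.83 rad/s
Differentiating the loop-closure r₂e^{iθ₂}+r₃e^{iθ₃}=r₁+r₄e^{iθ₄} gives r₂ω₂e^{iθ₂}+r₃ω₃e^{iθ₃}=r₄ω₄e^{iθ₄}.
Eliminating the other unknown: ω₄ = r₂ω₂ sin(θ₂−θ₃) / [r₄ sin(θ₄−θ₃)].
Numerator sine = +0.95319; denominator sine = +0.99122.
Result = 0.1078·38.83·(+0.95319) / (0.2124·(+0.99122)) = +18.951 rad/s; magnitude 18.951 rad/s.

19.0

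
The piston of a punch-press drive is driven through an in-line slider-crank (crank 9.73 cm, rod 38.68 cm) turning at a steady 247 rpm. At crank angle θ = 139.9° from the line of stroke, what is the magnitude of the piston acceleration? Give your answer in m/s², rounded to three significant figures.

46.7

ω = 2π·247/60 = 25.87 rad/s
x(θ) = r cosθ + √(L² − r² sin²θ); with ω constant, a = ω²·d²x/dθ².
d²x/dθ² = −r cosθ − r²(cos2θ)/√u − r⁴ sin²2θ/(4u^{3/2}),  u = L² − r² sin²θ = 0.145686 m².
Substituting r = 0.0973 m, L = 0.3868 m, θ = 139.9°: d²x/dθ² = +0.069814 m.
a = ω²·d²x/dθ² = (25.87)²·(+0.069814) = +46.708 m/s²;  |a| = 46.708 m/s².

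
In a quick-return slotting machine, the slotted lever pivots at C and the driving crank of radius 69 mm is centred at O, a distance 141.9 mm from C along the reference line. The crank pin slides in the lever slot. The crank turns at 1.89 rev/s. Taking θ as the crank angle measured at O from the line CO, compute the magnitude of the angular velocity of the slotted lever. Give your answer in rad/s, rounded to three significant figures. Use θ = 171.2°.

10.5

ω = 11.88 rad/s (from 1.89 rev/s).
Crank pin A relative to C: A = (d + r cosθ, r sinθ); lever angle φ = atan2(r sinθ, d + r cosθ).
Differentiating tanφ: φ̇ = rω(d cosθ + r)/(d² + r² + 2dr cosθ).
d² + r² + 2dr cosθ = |CA|² = 0.00554492 m²;  d cosθ + r = -0.07123 m.
|ω_lever| = |0.069·11.88·-0.07123| / 0.00554492 = 10.526 rad/s.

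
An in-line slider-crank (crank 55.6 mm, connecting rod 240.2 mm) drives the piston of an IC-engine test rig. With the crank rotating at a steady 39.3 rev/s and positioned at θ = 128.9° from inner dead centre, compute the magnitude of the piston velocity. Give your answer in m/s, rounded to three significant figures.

9.11

ω = 2π·39.3 = 246.9 rad/s
For an in-line slider-crank, x = r cosθ + √(L² − r² sin²θ), so v = −rω sinθ·[1 + r cosθ/√(L² − r² sin²θ)].
With r = 0.0556 m, L = 0.2402 m, θ = 128.9°: √(L² − r² sin²θ) = 0.23627 m.
v = −0.0556·246.9·0.77824·[1 + 0.0556·-0.62796/0.23627] = -9.1058 m/s.
|v| = 9.1058 m/s.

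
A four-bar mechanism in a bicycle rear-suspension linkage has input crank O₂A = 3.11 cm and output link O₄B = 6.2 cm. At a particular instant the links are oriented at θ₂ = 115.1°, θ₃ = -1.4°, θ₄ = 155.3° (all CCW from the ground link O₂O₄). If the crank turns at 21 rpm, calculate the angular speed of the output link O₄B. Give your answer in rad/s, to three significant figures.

2.50

ω₂ = 2.199 rad/s (from 21 rpm).
Differentiating the loop-closure r₂e^{iθ₂}+r₃e^{iθ₃}=r₁+r₄e^{iθ₄} gives r₂ω₂e^{iθ₂}+r₃ω₃e^{iθ₃}=r₄ω₄e^{iθ₄}.
Eliminating the other unknown: ω₄ = r₂ω₂ sin(θ₂−θ₃) / [r₄ sin(θ₄−θ₃)].
Numerator sine = +0.89493; denominator sine = +0.39555.
Result = 0.0311·2.199·(+0.89493) / (0.062·(+0.39555)) = +2.4958 rad/s; magnitude 2.4958 rad/s.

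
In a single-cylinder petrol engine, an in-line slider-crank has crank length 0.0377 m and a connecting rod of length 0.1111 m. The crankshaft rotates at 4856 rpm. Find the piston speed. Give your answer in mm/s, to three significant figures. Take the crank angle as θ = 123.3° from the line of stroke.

12900

ω = 2π·4856/60 = 508.5 rad/s
For an in-line slider-crank, x = r cosθ + √(L² − r² sin²θ), so v = −rω sinθ·[1 + r cosθ/√(L² − r² sin²θ)].
With r = 0.0377 m, L = 0.1111 m, θ = 123.3°: √(L² − r² sin²θ) = 0.10654 m.
v = −0.0377·508.5·0.83581·[1 + 0.0377·-0.54902/0.10654] = -12.91 m/s.
|v| = 12.91 m/s = 12910 mm/s.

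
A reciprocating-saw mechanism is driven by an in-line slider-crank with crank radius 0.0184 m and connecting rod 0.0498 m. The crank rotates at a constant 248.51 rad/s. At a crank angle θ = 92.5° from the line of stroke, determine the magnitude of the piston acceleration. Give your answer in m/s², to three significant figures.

499

ω = 248.5 rad/s
x(θ) = r cosθ + √(L² − r² sin²θ); with ω constant, a = ω²·d²x/dθ².
d²x/dθ² = −r cosθ − r²(cos2θ)/√u − r⁴ sin²2θ/(4u^{3/2}),  u = L² − r² sin²θ = 0.00214212 m².
Substituting r = 0.0184 m, L = 0.0498 m, θ = 92.5°: d²x/dθ² = +0.0080875 m.
a = ω²·d²x/dθ² = (248.5)²·(+0.0080875) = +499.46 m/s²;  |a| = 499.46 m/s².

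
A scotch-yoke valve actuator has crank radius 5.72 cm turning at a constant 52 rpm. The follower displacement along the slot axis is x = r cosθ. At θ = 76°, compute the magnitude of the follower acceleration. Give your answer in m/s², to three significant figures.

0.410

ω = 5.445 rad/s (from 52 rpm).
x = r cosθ ⇒ ẍ = −rω² cosθ (ω constant).
|a| = rω²|cosθ| = 0.0572·(5.445)²·|cos 76°| = 0.41033 m/s².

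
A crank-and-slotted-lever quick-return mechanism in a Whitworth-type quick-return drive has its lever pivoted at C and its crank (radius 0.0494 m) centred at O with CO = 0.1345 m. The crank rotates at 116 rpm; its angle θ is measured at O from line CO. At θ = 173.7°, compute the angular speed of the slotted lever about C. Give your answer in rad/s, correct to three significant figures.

6.91

ω = 12.15 rad/s (from 116 rpm).
Crank pin A relative to C: A = (d + r cosθ, r sinθ); lever angle φ = atan2(r sinθ, d + r cosθ).
Differentiating tanφ: φ̇ = rω(d cosθ + r)/(d² + r² + 2dr cosθ).
d² + r² + 2dr cosθ = |CA|² = 0.00732226 m²;  d cosθ + r = -0.084288 m.
|ω_lever| = |0.0494·12.15·-0.084288| / 0.00732226 = 6.9077 rad/s.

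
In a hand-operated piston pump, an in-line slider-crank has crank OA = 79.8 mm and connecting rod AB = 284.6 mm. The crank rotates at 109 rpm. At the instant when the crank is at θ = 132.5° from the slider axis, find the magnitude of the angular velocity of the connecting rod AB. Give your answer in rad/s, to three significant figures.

2.21

ω = 11.41 rad/s (converted from 109 rpm).
The rod makes angle φ with the slider axis where L sinφ = r sinθ; differentiating, L cosφ·φ̇ = r ω cosθ.
L cosφ = √(L² − r² sin²θ) = 0.27845 m.
|ω_rod| = r ω |cosθ| / √(L² − r² sin²θ) = 0.0798·11.41·0.67559/0.27845 = 2.21 rad/s.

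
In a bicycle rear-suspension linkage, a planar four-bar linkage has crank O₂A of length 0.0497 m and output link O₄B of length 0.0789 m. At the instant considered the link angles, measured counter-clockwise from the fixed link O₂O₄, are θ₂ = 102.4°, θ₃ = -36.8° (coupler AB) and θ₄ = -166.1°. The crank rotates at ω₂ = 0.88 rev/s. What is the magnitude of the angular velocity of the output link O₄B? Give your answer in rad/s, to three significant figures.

2.94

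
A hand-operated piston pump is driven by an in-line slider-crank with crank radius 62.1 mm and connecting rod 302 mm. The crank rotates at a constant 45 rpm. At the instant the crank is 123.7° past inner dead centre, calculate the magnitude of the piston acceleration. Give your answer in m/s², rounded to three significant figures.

ω = 2π·45/60 = 4.712 rad/s
x(θ) = r cosθ + √(L² − r² sin²θ); with ω constant, a = ω²·d²x/dθ².
d²x/dθ² = −r cosθ − r²(cos2θ)/√u − r⁴ sin²2θ/(4u^{3/2}),  u = L² − r² sin²θ = 0.0885348 m².
Substituting r = 0.0621 m, L = 0.302 m, θ = 123.7°: d²x/dθ² = +0.039316 m.
a = ω²·d²x/dθ² = (4.712)²·(+0.039316) = +0.87308 m/s²;  |a| = 0.87308 m/s².

0.873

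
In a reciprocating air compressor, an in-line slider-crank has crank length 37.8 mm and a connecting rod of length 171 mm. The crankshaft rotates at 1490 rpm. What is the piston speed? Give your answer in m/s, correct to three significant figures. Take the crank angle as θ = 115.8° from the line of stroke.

ω = 2π·1490/60 = 156 rad/s
For an in-line slider-crank, x = r cosθ + √(L² − r² sin²θ), so v = −rω sinθ·[1 + r cosθ/√(L² − r² sin²θ)].
With r = 0.0378 m, L = 0.171 m, θ = 115.8°: √(L² − r² sin²θ) = 0.16758 m.
v = −0.0378·156·0.90032·[1 + 0.0378·-0.43523/0.16758] = -4.7888 m/s.
|v| = 4.7888 m/s.

4.79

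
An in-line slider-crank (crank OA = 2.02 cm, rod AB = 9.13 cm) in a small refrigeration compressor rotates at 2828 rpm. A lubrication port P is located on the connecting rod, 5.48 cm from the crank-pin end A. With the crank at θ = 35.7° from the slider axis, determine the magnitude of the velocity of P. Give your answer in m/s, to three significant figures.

4.33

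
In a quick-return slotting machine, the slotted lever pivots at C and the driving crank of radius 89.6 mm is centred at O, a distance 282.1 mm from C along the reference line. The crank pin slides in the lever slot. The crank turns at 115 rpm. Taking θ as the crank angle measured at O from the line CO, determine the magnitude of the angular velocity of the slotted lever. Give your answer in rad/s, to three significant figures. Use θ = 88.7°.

ω = 12.04 rad/s (from 115 rpm).
Crank pin A relative to C: A = (d + r cosθ, r sinθ); lever angle φ = atan2(r sinθ, d + r cosθ).
Differentiating tanφ: φ̇ = rω(d cosθ + r)/(d² + r² + 2dr cosθ).
d² + r² + 2dr cosθ = |CA|² = 0.0887555 m²;  d cosθ + r = +0.096 m.
|ω_lever| = |0.0896·12.04·+0.096| / 0.0887555 = 1.1671 rad/s.

1.17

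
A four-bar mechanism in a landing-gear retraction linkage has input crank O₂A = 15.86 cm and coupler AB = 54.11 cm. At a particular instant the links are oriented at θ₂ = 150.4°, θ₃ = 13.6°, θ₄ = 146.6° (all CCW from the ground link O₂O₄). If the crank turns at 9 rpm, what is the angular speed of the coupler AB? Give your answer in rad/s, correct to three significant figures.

0.0250

ω₂ = 0.9425 rad/s (from 9 rpm).
Differentiating the loop-closure r₂e^{iθ₂}+r₃e^{iθ₃}=r₁+r₄e^{iθ₄} gives r₂ω₂e^{iθ₂}+r₃ω₃e^{iθ₃}=r₄ω₄e^{iθ₄}.
Eliminating the other unknown: ω₃ = r₂ω₂ sin(θ₄−θ₂) / [r₃ sin(θ₃−θ₄)].
Numerator sine = -0.06627; denominator sine = -0.73135.
Result = 0.1586·0.9425·(-0.06627) / (0.5411·(-0.73135)) = +0.025033 rad/s; magnitude 0.025033 rad/s.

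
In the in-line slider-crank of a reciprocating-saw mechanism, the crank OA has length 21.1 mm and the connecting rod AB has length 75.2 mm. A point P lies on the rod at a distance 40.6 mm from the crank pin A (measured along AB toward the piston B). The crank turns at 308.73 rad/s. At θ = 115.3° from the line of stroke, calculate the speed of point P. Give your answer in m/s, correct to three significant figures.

5.64

ω = 308.7 rad/s.  Crank-pin speed |V_A| = rω = 6.5142 m/s, perpendicular to OA.
Rod angle: sinφ = −(r/L) sinθ ⇒ φ = -14.695°; ω_rod = −rω cosθ/√(L²−r²sin²θ) = +38.272 rad/s.
V_P = V_A + ω_rod × AP, with AP = 0.0406 m along the rod.
Components: V_Px = −rω sinθ − a·ω_rod·sinφ = -5.4952 m/s;  V_Py = rω cosθ + a·ω_rod·cosφ = -1.2809 m/s.
|V_P| = √(V_Px² + V_Py²) = 5.6425 m/s.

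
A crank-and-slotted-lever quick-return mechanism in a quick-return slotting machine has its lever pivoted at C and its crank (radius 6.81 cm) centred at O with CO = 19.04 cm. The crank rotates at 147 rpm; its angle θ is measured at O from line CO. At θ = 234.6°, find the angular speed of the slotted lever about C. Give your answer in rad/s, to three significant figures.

ω = 15.39 rad/s (from 147 rpm).
Crank pin A relative to C: A = (d + r cosθ, r sinθ); lever angle φ = atan2(r sinθ, d + r cosθ).
Differentiating tanφ: φ̇ = rω(d cosθ + r)/(d² + r² + 2dr cosθ).
d² + r² + 2dr cosθ = |CA|² = 0.0258676 m²;  d cosθ + r = -0.042195 m.
|ω_lever| = |0.0681·15.39·-0.042195| / 0.0258676 = 1.71 rad/s.

1.71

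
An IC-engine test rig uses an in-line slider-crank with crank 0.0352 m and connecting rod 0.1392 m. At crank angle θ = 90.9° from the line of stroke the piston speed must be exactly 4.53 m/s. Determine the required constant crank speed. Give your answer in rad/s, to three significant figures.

129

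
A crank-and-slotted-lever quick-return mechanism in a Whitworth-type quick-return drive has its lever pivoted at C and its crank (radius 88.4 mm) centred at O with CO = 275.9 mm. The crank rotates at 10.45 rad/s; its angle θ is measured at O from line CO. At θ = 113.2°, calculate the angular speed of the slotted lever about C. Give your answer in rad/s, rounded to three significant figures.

0.290

ω = 10.45 rad/s
Crank pin A relative to C: A = (d + r cosθ, r sinθ); lever angle φ = atan2(r sinθ, d + r cosθ).
Differentiating tanφ: φ̇ = rω(d cosθ + r)/(d² + r² + 2dr cosθ).
d² + r² + 2dr cosθ = |CA|² = 0.0647192 m²;  d cosθ + r = -0.020289 m.
|ω_lever| = |0.0884·10.45·-0.020289| / 0.0647192 = 0.28959 rad/s.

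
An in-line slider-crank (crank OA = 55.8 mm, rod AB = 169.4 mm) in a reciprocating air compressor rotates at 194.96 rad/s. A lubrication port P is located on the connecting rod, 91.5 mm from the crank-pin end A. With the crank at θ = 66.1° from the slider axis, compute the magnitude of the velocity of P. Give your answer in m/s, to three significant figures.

ω = 195 rad/s.  Crank-pin speed |V_A| = rω = 10.879 m/s, perpendicular to OA.
Rod angle: sinφ = −(r/L) sinθ ⇒ φ = -17.527°; ω_rod = −rω cosθ/√(L²−r²sin²θ) = -27.285 rad/s.
V_P = V_A + ω_rod × AP, with AP = 0.0915 m along the rod.
Components: V_Px = −rω sinθ − a·ω_rod·sinφ = -10.698 m/s;  V_Py = rω cosθ + a·ω_rod·cosφ = +2.0268 m/s.
|V_P| = √(V_Px² + V_Py²) = 10.888 m/s.

10.9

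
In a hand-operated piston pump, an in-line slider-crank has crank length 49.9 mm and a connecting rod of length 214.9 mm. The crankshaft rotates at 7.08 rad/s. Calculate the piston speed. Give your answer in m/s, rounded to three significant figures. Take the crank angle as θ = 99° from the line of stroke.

0.336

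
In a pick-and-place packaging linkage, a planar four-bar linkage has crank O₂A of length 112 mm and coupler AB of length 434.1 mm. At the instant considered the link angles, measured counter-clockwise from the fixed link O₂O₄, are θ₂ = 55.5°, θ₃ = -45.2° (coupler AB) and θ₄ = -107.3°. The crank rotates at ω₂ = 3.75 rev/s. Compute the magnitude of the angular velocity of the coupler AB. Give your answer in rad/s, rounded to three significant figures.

2.03

ω₂ = 23.56 rad/s (from 3.75 rev/s).
Differentiating the loop-closure r₂e^{iθ₂}+r₃e^{iθ₃}=r₁+r₄e^{iθ₄} gives r₂ω₂e^{iθ₂}+r₃ω₃e^{iθ₃}=r₄ω₄e^{iθ₄}.
Eliminating the other unknown: ω₃ = r₂ω₂ sin(θ₄−θ₂) / [r₃ sin(θ₃−θ₄)].
Numerator sine = -0.29571; denominator sine = +0.88377.
Result = 0.112·23.56·(-0.29571) / (0.4341·(+0.88377)) = -2.0341 rad/s; magnitude 2.0341 rad/s.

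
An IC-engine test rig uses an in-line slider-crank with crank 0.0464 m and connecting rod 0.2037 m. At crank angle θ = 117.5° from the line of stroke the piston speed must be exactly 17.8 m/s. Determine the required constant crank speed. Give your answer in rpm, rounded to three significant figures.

For an in-line slider-crank, |v_piston| = rω|sinθ|·[1 + r cosθ/√(L² − r² sin²θ)].
With r = 0.0464 m, L = 0.2037 m, θ = 117.5°: the bracketed kinematic factor |dx/dθ| = 0.036737 m.
ω = v/|dx/dθ| = 17.8/0.036737 = 484.52 rad/s.
N = 60ω/(2π) = 4626.8 rpm.

4630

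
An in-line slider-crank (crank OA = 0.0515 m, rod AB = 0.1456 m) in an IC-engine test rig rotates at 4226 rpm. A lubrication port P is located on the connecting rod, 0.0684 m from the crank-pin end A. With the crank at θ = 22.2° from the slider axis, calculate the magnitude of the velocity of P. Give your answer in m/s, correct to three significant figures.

ω = 442.5 rad/s.  Crank-pin speed |V_A| = rω = 22.791 m/s, perpendicular to OA.
Rod angle: sinφ = −(r/L) sinθ ⇒ φ = -7.680°; ω_rod = −rω cosθ/√(L²−r²sin²θ) = -146.24 rad/s.
V_P = V_A + ω_rod × AP, with AP = 0.0684 m along the rod.
Components: V_Px = −rω sinθ − a·ω_rod·sinφ = -9.9482 m/s;  V_Py = rω cosθ + a·ω_rod·cosφ = +11.188 m/s.
|V_P| = √(V_Px² + V_Py²) = 14.972 m/s.

15.0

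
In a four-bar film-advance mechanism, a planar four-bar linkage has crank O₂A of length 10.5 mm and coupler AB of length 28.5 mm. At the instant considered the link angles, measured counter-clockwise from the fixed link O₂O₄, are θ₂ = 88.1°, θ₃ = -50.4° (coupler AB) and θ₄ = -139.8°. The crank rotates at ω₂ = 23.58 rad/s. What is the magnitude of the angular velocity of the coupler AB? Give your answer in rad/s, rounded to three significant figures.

ω₂ = 23.58 rad/s
Differentiating the loop-closure r₂e^{iθ₂}+r₃e^{iθ₃}=r₁+r₄e^{iθ₄} gives r₂ω₂e^{iθ₂}+r₃ω₃e^{iθ₃}=r₄ω₄e^{iθ₄}.
Eliminating the other unknown: ω₃ = r₂ω₂ sin(θ₄−θ₂) / [r₃ sin(θ₃−θ₄)].
Numerator sine = +0.74198; denominator sine = +0.99995.
Result = 0.0105·23.58·(+0.74198) / (0.0285·(+0.99995)) = +6.4462 rad/s; magnitude 6.4462 rad/s.

6.45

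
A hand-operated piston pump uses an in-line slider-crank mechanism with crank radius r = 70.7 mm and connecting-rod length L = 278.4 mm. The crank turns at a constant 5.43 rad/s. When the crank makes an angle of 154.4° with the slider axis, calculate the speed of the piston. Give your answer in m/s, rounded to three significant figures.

0.128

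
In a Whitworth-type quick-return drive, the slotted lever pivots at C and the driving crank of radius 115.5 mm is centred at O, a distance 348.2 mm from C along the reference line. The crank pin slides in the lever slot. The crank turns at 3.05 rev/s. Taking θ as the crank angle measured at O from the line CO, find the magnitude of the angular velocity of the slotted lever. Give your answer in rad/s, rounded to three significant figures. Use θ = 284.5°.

ω = 19.16 rad/s (from 3.05 rev/s).
Crank pin A relative to C: A = (d + r cosθ, r sinθ); lever angle φ = atan2(r sinθ, d + r cosθ).
Differentiating tanφ: φ̇ = rω(d cosθ + r)/(d² + r² + 2dr cosθ).
d² + r² + 2dr cosθ = |CA|² = 0.154723 m²;  d cosθ + r = +0.20268 m.
|ω_lever| = |0.1155·19.16·+0.20268| / 0.154723 = 2.8995 rad/s.

2.90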